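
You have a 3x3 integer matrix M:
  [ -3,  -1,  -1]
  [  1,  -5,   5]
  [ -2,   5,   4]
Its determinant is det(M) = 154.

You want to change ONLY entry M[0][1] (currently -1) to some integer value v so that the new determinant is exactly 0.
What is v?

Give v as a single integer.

Answer: 10

Derivation:
det is linear in entry M[0][1]: det = old_det + (v - -1) * C_01
Cofactor C_01 = -14
Want det = 0: 154 + (v - -1) * -14 = 0
  (v - -1) = -154 / -14 = 11
  v = -1 + (11) = 10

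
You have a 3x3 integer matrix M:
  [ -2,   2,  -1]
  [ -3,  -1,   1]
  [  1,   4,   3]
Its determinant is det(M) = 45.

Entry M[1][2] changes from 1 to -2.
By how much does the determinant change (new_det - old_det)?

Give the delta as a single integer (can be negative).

Cofactor C_12 = 10
Entry delta = -2 - 1 = -3
Det delta = entry_delta * cofactor = -3 * 10 = -30

Answer: -30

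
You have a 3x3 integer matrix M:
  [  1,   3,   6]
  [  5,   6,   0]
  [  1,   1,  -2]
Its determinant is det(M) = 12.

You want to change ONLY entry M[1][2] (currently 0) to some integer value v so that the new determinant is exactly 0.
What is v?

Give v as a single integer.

Answer: -6

Derivation:
det is linear in entry M[1][2]: det = old_det + (v - 0) * C_12
Cofactor C_12 = 2
Want det = 0: 12 + (v - 0) * 2 = 0
  (v - 0) = -12 / 2 = -6
  v = 0 + (-6) = -6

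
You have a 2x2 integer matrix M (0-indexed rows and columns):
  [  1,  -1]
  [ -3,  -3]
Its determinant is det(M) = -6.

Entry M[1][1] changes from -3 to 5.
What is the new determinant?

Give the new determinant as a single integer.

Answer: 2

Derivation:
det is linear in row 1: changing M[1][1] by delta changes det by delta * cofactor(1,1).
Cofactor C_11 = (-1)^(1+1) * minor(1,1) = 1
Entry delta = 5 - -3 = 8
Det delta = 8 * 1 = 8
New det = -6 + 8 = 2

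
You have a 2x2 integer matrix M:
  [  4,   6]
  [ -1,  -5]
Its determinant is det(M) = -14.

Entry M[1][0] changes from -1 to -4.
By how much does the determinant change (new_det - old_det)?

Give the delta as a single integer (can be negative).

Cofactor C_10 = -6
Entry delta = -4 - -1 = -3
Det delta = entry_delta * cofactor = -3 * -6 = 18

Answer: 18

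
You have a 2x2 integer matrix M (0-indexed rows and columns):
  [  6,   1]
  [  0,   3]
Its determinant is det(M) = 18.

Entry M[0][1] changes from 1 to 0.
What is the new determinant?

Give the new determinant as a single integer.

det is linear in row 0: changing M[0][1] by delta changes det by delta * cofactor(0,1).
Cofactor C_01 = (-1)^(0+1) * minor(0,1) = 0
Entry delta = 0 - 1 = -1
Det delta = -1 * 0 = 0
New det = 18 + 0 = 18

Answer: 18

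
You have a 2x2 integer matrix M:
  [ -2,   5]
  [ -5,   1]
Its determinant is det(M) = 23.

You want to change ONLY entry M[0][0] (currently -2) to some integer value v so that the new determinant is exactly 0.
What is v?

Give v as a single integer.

det is linear in entry M[0][0]: det = old_det + (v - -2) * C_00
Cofactor C_00 = 1
Want det = 0: 23 + (v - -2) * 1 = 0
  (v - -2) = -23 / 1 = -23
  v = -2 + (-23) = -25

Answer: -25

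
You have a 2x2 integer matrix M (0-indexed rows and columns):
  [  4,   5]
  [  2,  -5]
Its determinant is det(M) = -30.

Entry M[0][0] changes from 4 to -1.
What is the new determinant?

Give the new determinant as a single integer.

det is linear in row 0: changing M[0][0] by delta changes det by delta * cofactor(0,0).
Cofactor C_00 = (-1)^(0+0) * minor(0,0) = -5
Entry delta = -1 - 4 = -5
Det delta = -5 * -5 = 25
New det = -30 + 25 = -5

Answer: -5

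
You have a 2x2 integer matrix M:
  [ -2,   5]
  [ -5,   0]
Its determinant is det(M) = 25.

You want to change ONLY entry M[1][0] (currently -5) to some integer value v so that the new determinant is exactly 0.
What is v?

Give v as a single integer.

Answer: 0

Derivation:
det is linear in entry M[1][0]: det = old_det + (v - -5) * C_10
Cofactor C_10 = -5
Want det = 0: 25 + (v - -5) * -5 = 0
  (v - -5) = -25 / -5 = 5
  v = -5 + (5) = 0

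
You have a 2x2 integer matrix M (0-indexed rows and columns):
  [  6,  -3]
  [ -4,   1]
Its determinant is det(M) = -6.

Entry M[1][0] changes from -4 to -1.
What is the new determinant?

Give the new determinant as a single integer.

det is linear in row 1: changing M[1][0] by delta changes det by delta * cofactor(1,0).
Cofactor C_10 = (-1)^(1+0) * minor(1,0) = 3
Entry delta = -1 - -4 = 3
Det delta = 3 * 3 = 9
New det = -6 + 9 = 3

Answer: 3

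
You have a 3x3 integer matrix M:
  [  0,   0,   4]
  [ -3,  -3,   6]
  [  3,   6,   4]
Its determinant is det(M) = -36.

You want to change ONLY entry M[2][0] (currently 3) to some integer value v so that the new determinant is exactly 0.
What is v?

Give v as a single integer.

det is linear in entry M[2][0]: det = old_det + (v - 3) * C_20
Cofactor C_20 = 12
Want det = 0: -36 + (v - 3) * 12 = 0
  (v - 3) = 36 / 12 = 3
  v = 3 + (3) = 6

Answer: 6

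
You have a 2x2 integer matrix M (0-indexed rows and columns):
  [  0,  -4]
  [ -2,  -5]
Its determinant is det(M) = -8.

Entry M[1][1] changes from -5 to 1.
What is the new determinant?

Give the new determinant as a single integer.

Answer: -8

Derivation:
det is linear in row 1: changing M[1][1] by delta changes det by delta * cofactor(1,1).
Cofactor C_11 = (-1)^(1+1) * minor(1,1) = 0
Entry delta = 1 - -5 = 6
Det delta = 6 * 0 = 0
New det = -8 + 0 = -8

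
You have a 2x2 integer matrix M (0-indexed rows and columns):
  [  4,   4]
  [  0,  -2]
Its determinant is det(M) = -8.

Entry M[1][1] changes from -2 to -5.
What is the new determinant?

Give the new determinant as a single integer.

det is linear in row 1: changing M[1][1] by delta changes det by delta * cofactor(1,1).
Cofactor C_11 = (-1)^(1+1) * minor(1,1) = 4
Entry delta = -5 - -2 = -3
Det delta = -3 * 4 = -12
New det = -8 + -12 = -20

Answer: -20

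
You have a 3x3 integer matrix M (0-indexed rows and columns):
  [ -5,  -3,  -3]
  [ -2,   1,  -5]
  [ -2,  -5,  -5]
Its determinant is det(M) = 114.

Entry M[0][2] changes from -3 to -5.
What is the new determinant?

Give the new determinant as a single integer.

Answer: 90

Derivation:
det is linear in row 0: changing M[0][2] by delta changes det by delta * cofactor(0,2).
Cofactor C_02 = (-1)^(0+2) * minor(0,2) = 12
Entry delta = -5 - -3 = -2
Det delta = -2 * 12 = -24
New det = 114 + -24 = 90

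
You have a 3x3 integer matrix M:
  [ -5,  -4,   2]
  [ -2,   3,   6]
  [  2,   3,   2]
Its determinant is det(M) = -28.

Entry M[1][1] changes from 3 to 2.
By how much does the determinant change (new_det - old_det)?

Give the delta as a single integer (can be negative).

Answer: 14

Derivation:
Cofactor C_11 = -14
Entry delta = 2 - 3 = -1
Det delta = entry_delta * cofactor = -1 * -14 = 14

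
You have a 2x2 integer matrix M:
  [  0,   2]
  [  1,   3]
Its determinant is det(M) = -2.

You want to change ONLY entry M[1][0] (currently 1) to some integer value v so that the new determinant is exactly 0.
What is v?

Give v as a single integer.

det is linear in entry M[1][0]: det = old_det + (v - 1) * C_10
Cofactor C_10 = -2
Want det = 0: -2 + (v - 1) * -2 = 0
  (v - 1) = 2 / -2 = -1
  v = 1 + (-1) = 0

Answer: 0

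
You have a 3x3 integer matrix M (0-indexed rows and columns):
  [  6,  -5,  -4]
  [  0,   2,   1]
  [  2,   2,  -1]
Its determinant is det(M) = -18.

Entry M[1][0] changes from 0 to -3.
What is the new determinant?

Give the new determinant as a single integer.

Answer: 21

Derivation:
det is linear in row 1: changing M[1][0] by delta changes det by delta * cofactor(1,0).
Cofactor C_10 = (-1)^(1+0) * minor(1,0) = -13
Entry delta = -3 - 0 = -3
Det delta = -3 * -13 = 39
New det = -18 + 39 = 21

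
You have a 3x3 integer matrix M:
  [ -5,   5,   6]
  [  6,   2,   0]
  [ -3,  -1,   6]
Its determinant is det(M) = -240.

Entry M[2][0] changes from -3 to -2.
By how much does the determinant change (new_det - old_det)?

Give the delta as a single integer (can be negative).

Cofactor C_20 = -12
Entry delta = -2 - -3 = 1
Det delta = entry_delta * cofactor = 1 * -12 = -12

Answer: -12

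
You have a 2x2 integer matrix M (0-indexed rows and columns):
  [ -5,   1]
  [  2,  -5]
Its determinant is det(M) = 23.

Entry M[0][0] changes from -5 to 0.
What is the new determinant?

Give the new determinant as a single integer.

Answer: -2

Derivation:
det is linear in row 0: changing M[0][0] by delta changes det by delta * cofactor(0,0).
Cofactor C_00 = (-1)^(0+0) * minor(0,0) = -5
Entry delta = 0 - -5 = 5
Det delta = 5 * -5 = -25
New det = 23 + -25 = -2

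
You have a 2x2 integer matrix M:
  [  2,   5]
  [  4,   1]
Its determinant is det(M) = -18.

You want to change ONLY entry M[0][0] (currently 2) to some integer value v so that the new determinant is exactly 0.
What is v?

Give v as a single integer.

Answer: 20

Derivation:
det is linear in entry M[0][0]: det = old_det + (v - 2) * C_00
Cofactor C_00 = 1
Want det = 0: -18 + (v - 2) * 1 = 0
  (v - 2) = 18 / 1 = 18
  v = 2 + (18) = 20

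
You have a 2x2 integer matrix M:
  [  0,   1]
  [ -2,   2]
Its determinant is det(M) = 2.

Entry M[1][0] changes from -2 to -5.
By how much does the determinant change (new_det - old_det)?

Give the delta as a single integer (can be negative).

Cofactor C_10 = -1
Entry delta = -5 - -2 = -3
Det delta = entry_delta * cofactor = -3 * -1 = 3

Answer: 3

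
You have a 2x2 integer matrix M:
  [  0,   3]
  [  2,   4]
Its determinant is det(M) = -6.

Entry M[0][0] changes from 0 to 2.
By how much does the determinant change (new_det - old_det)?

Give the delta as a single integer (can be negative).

Cofactor C_00 = 4
Entry delta = 2 - 0 = 2
Det delta = entry_delta * cofactor = 2 * 4 = 8

Answer: 8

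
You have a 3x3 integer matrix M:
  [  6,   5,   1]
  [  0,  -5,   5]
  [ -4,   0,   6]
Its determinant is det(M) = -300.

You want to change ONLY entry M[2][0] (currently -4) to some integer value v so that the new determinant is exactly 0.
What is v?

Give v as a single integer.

det is linear in entry M[2][0]: det = old_det + (v - -4) * C_20
Cofactor C_20 = 30
Want det = 0: -300 + (v - -4) * 30 = 0
  (v - -4) = 300 / 30 = 10
  v = -4 + (10) = 6

Answer: 6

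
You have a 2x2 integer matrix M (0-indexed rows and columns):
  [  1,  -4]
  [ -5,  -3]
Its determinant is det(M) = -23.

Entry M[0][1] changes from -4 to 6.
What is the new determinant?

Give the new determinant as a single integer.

det is linear in row 0: changing M[0][1] by delta changes det by delta * cofactor(0,1).
Cofactor C_01 = (-1)^(0+1) * minor(0,1) = 5
Entry delta = 6 - -4 = 10
Det delta = 10 * 5 = 50
New det = -23 + 50 = 27

Answer: 27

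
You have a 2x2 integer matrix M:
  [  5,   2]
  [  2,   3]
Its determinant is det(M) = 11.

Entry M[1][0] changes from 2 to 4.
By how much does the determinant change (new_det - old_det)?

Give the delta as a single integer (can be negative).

Answer: -4

Derivation:
Cofactor C_10 = -2
Entry delta = 4 - 2 = 2
Det delta = entry_delta * cofactor = 2 * -2 = -4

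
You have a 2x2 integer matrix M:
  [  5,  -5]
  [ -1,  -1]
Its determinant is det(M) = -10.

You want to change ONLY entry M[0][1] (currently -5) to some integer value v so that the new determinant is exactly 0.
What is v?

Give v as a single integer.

Answer: 5

Derivation:
det is linear in entry M[0][1]: det = old_det + (v - -5) * C_01
Cofactor C_01 = 1
Want det = 0: -10 + (v - -5) * 1 = 0
  (v - -5) = 10 / 1 = 10
  v = -5 + (10) = 5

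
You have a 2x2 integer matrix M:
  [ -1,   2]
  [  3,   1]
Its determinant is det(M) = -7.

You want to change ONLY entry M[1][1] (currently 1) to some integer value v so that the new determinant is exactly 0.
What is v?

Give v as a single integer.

Answer: -6

Derivation:
det is linear in entry M[1][1]: det = old_det + (v - 1) * C_11
Cofactor C_11 = -1
Want det = 0: -7 + (v - 1) * -1 = 0
  (v - 1) = 7 / -1 = -7
  v = 1 + (-7) = -6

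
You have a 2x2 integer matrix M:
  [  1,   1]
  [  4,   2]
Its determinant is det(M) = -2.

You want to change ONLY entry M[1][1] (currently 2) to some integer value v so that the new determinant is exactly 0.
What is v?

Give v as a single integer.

Answer: 4

Derivation:
det is linear in entry M[1][1]: det = old_det + (v - 2) * C_11
Cofactor C_11 = 1
Want det = 0: -2 + (v - 2) * 1 = 0
  (v - 2) = 2 / 1 = 2
  v = 2 + (2) = 4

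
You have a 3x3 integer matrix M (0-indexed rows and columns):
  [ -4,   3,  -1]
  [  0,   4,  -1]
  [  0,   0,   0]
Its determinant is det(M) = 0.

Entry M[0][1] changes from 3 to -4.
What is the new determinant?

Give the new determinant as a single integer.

Answer: 0

Derivation:
det is linear in row 0: changing M[0][1] by delta changes det by delta * cofactor(0,1).
Cofactor C_01 = (-1)^(0+1) * minor(0,1) = 0
Entry delta = -4 - 3 = -7
Det delta = -7 * 0 = 0
New det = 0 + 0 = 0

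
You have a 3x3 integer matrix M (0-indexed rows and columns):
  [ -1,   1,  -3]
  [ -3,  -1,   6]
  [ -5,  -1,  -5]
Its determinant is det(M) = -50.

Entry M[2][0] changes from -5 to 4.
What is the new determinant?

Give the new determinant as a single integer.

Answer: -23

Derivation:
det is linear in row 2: changing M[2][0] by delta changes det by delta * cofactor(2,0).
Cofactor C_20 = (-1)^(2+0) * minor(2,0) = 3
Entry delta = 4 - -5 = 9
Det delta = 9 * 3 = 27
New det = -50 + 27 = -23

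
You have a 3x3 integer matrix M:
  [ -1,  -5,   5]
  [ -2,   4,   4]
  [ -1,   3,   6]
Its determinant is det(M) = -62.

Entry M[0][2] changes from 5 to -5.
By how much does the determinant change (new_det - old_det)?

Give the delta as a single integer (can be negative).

Cofactor C_02 = -2
Entry delta = -5 - 5 = -10
Det delta = entry_delta * cofactor = -10 * -2 = 20

Answer: 20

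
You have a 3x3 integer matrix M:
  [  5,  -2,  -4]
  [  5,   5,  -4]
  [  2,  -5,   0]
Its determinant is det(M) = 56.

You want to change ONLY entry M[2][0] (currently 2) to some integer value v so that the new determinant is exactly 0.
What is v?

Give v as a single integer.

det is linear in entry M[2][0]: det = old_det + (v - 2) * C_20
Cofactor C_20 = 28
Want det = 0: 56 + (v - 2) * 28 = 0
  (v - 2) = -56 / 28 = -2
  v = 2 + (-2) = 0

Answer: 0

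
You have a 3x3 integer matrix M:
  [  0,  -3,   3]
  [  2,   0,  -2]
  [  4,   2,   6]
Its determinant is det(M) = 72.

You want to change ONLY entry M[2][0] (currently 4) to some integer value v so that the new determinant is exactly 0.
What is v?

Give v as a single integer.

Answer: -8

Derivation:
det is linear in entry M[2][0]: det = old_det + (v - 4) * C_20
Cofactor C_20 = 6
Want det = 0: 72 + (v - 4) * 6 = 0
  (v - 4) = -72 / 6 = -12
  v = 4 + (-12) = -8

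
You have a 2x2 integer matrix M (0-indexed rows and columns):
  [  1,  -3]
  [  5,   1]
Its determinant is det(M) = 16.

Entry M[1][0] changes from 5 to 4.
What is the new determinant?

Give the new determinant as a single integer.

Answer: 13

Derivation:
det is linear in row 1: changing M[1][0] by delta changes det by delta * cofactor(1,0).
Cofactor C_10 = (-1)^(1+0) * minor(1,0) = 3
Entry delta = 4 - 5 = -1
Det delta = -1 * 3 = -3
New det = 16 + -3 = 13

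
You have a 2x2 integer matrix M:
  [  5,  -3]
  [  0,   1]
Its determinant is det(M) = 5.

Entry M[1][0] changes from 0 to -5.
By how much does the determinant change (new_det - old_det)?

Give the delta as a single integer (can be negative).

Answer: -15

Derivation:
Cofactor C_10 = 3
Entry delta = -5 - 0 = -5
Det delta = entry_delta * cofactor = -5 * 3 = -15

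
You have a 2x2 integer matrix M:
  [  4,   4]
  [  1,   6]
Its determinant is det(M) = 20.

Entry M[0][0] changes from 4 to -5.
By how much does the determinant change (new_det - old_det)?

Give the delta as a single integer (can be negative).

Cofactor C_00 = 6
Entry delta = -5 - 4 = -9
Det delta = entry_delta * cofactor = -9 * 6 = -54

Answer: -54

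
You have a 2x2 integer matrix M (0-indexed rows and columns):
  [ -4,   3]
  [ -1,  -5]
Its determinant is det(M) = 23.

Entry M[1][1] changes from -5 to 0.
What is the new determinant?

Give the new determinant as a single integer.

det is linear in row 1: changing M[1][1] by delta changes det by delta * cofactor(1,1).
Cofactor C_11 = (-1)^(1+1) * minor(1,1) = -4
Entry delta = 0 - -5 = 5
Det delta = 5 * -4 = -20
New det = 23 + -20 = 3

Answer: 3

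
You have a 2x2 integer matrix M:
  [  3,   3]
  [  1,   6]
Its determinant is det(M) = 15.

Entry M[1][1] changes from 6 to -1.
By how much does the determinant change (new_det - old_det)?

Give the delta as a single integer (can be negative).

Answer: -21

Derivation:
Cofactor C_11 = 3
Entry delta = -1 - 6 = -7
Det delta = entry_delta * cofactor = -7 * 3 = -21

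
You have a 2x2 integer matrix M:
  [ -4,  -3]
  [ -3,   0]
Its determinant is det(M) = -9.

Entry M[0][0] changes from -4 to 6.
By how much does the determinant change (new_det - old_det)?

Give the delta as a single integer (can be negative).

Answer: 0

Derivation:
Cofactor C_00 = 0
Entry delta = 6 - -4 = 10
Det delta = entry_delta * cofactor = 10 * 0 = 0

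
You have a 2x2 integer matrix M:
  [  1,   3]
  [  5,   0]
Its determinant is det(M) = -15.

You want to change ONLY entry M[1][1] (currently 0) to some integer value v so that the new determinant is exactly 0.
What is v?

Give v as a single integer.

det is linear in entry M[1][1]: det = old_det + (v - 0) * C_11
Cofactor C_11 = 1
Want det = 0: -15 + (v - 0) * 1 = 0
  (v - 0) = 15 / 1 = 15
  v = 0 + (15) = 15

Answer: 15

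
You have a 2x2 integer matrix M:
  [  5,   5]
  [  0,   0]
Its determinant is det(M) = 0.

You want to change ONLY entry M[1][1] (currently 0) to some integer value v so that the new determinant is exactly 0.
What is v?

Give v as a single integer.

det is linear in entry M[1][1]: det = old_det + (v - 0) * C_11
Cofactor C_11 = 5
Want det = 0: 0 + (v - 0) * 5 = 0
  (v - 0) = 0 / 5 = 0
  v = 0 + (0) = 0

Answer: 0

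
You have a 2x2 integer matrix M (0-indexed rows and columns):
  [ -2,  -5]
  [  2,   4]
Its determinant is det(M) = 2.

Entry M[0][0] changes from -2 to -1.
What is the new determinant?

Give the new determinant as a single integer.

det is linear in row 0: changing M[0][0] by delta changes det by delta * cofactor(0,0).
Cofactor C_00 = (-1)^(0+0) * minor(0,0) = 4
Entry delta = -1 - -2 = 1
Det delta = 1 * 4 = 4
New det = 2 + 4 = 6

Answer: 6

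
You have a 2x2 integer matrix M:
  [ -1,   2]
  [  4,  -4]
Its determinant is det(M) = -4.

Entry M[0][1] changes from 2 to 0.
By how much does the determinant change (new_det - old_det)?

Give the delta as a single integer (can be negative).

Cofactor C_01 = -4
Entry delta = 0 - 2 = -2
Det delta = entry_delta * cofactor = -2 * -4 = 8

Answer: 8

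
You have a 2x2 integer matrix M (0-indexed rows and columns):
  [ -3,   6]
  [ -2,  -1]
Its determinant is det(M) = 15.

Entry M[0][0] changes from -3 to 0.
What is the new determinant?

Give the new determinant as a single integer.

det is linear in row 0: changing M[0][0] by delta changes det by delta * cofactor(0,0).
Cofactor C_00 = (-1)^(0+0) * minor(0,0) = -1
Entry delta = 0 - -3 = 3
Det delta = 3 * -1 = -3
New det = 15 + -3 = 12

Answer: 12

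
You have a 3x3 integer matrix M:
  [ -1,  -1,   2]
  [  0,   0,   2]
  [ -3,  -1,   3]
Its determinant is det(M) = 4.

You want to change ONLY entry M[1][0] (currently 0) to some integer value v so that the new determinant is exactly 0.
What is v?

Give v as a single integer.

det is linear in entry M[1][0]: det = old_det + (v - 0) * C_10
Cofactor C_10 = 1
Want det = 0: 4 + (v - 0) * 1 = 0
  (v - 0) = -4 / 1 = -4
  v = 0 + (-4) = -4

Answer: -4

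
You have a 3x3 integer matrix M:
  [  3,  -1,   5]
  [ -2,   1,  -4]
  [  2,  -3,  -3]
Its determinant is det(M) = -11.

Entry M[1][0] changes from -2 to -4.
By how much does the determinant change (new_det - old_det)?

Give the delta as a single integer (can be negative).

Answer: 36

Derivation:
Cofactor C_10 = -18
Entry delta = -4 - -2 = -2
Det delta = entry_delta * cofactor = -2 * -18 = 36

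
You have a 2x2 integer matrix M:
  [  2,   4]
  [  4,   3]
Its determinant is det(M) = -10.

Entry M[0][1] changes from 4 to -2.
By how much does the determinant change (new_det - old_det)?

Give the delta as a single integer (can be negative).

Answer: 24

Derivation:
Cofactor C_01 = -4
Entry delta = -2 - 4 = -6
Det delta = entry_delta * cofactor = -6 * -4 = 24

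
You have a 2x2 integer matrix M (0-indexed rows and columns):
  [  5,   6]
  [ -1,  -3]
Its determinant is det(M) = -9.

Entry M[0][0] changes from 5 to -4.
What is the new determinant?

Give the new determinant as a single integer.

Answer: 18

Derivation:
det is linear in row 0: changing M[0][0] by delta changes det by delta * cofactor(0,0).
Cofactor C_00 = (-1)^(0+0) * minor(0,0) = -3
Entry delta = -4 - 5 = -9
Det delta = -9 * -3 = 27
New det = -9 + 27 = 18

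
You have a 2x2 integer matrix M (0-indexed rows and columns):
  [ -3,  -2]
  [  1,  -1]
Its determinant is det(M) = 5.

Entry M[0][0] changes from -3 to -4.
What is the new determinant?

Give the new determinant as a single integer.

Answer: 6

Derivation:
det is linear in row 0: changing M[0][0] by delta changes det by delta * cofactor(0,0).
Cofactor C_00 = (-1)^(0+0) * minor(0,0) = -1
Entry delta = -4 - -3 = -1
Det delta = -1 * -1 = 1
New det = 5 + 1 = 6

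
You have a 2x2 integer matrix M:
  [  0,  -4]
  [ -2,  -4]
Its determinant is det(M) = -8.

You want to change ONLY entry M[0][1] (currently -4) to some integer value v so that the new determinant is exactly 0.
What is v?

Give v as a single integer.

Answer: 0

Derivation:
det is linear in entry M[0][1]: det = old_det + (v - -4) * C_01
Cofactor C_01 = 2
Want det = 0: -8 + (v - -4) * 2 = 0
  (v - -4) = 8 / 2 = 4
  v = -4 + (4) = 0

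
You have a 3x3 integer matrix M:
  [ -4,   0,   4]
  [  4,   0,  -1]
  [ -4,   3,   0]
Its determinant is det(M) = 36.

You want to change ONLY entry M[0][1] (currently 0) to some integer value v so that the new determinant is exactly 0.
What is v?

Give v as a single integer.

det is linear in entry M[0][1]: det = old_det + (v - 0) * C_01
Cofactor C_01 = 4
Want det = 0: 36 + (v - 0) * 4 = 0
  (v - 0) = -36 / 4 = -9
  v = 0 + (-9) = -9

Answer: -9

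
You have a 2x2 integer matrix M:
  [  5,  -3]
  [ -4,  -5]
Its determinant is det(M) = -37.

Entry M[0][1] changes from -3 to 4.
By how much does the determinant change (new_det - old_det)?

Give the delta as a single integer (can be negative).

Answer: 28

Derivation:
Cofactor C_01 = 4
Entry delta = 4 - -3 = 7
Det delta = entry_delta * cofactor = 7 * 4 = 28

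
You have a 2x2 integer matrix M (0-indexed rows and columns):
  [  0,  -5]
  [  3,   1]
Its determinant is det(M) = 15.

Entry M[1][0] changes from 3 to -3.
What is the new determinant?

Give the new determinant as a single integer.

Answer: -15

Derivation:
det is linear in row 1: changing M[1][0] by delta changes det by delta * cofactor(1,0).
Cofactor C_10 = (-1)^(1+0) * minor(1,0) = 5
Entry delta = -3 - 3 = -6
Det delta = -6 * 5 = -30
New det = 15 + -30 = -15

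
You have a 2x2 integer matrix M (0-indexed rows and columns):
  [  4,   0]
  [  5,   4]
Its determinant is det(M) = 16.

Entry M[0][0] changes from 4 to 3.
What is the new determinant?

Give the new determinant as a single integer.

det is linear in row 0: changing M[0][0] by delta changes det by delta * cofactor(0,0).
Cofactor C_00 = (-1)^(0+0) * minor(0,0) = 4
Entry delta = 3 - 4 = -1
Det delta = -1 * 4 = -4
New det = 16 + -4 = 12

Answer: 12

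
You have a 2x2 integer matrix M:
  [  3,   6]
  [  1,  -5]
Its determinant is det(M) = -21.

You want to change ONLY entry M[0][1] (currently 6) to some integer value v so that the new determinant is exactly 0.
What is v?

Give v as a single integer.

det is linear in entry M[0][1]: det = old_det + (v - 6) * C_01
Cofactor C_01 = -1
Want det = 0: -21 + (v - 6) * -1 = 0
  (v - 6) = 21 / -1 = -21
  v = 6 + (-21) = -15

Answer: -15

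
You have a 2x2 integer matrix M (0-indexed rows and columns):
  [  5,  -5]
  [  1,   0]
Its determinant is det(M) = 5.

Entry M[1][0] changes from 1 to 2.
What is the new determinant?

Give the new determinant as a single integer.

Answer: 10

Derivation:
det is linear in row 1: changing M[1][0] by delta changes det by delta * cofactor(1,0).
Cofactor C_10 = (-1)^(1+0) * minor(1,0) = 5
Entry delta = 2 - 1 = 1
Det delta = 1 * 5 = 5
New det = 5 + 5 = 10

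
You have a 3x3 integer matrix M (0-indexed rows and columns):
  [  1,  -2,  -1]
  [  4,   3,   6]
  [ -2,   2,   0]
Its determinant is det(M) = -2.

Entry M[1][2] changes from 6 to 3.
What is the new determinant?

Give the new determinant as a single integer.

det is linear in row 1: changing M[1][2] by delta changes det by delta * cofactor(1,2).
Cofactor C_12 = (-1)^(1+2) * minor(1,2) = 2
Entry delta = 3 - 6 = -3
Det delta = -3 * 2 = -6
New det = -2 + -6 = -8

Answer: -8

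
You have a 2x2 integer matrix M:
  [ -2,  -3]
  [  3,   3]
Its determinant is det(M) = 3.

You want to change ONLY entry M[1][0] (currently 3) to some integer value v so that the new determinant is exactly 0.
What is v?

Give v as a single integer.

det is linear in entry M[1][0]: det = old_det + (v - 3) * C_10
Cofactor C_10 = 3
Want det = 0: 3 + (v - 3) * 3 = 0
  (v - 3) = -3 / 3 = -1
  v = 3 + (-1) = 2

Answer: 2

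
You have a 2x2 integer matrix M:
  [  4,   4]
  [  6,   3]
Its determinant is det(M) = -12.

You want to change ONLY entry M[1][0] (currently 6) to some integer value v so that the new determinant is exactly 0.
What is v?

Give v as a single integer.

Answer: 3

Derivation:
det is linear in entry M[1][0]: det = old_det + (v - 6) * C_10
Cofactor C_10 = -4
Want det = 0: -12 + (v - 6) * -4 = 0
  (v - 6) = 12 / -4 = -3
  v = 6 + (-3) = 3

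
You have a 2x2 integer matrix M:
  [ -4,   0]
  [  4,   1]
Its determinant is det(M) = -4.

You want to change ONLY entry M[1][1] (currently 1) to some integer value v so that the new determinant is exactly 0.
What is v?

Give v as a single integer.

det is linear in entry M[1][1]: det = old_det + (v - 1) * C_11
Cofactor C_11 = -4
Want det = 0: -4 + (v - 1) * -4 = 0
  (v - 1) = 4 / -4 = -1
  v = 1 + (-1) = 0

Answer: 0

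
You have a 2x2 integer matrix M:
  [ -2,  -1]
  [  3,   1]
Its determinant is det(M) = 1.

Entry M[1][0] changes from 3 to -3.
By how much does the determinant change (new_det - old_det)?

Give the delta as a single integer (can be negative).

Answer: -6

Derivation:
Cofactor C_10 = 1
Entry delta = -3 - 3 = -6
Det delta = entry_delta * cofactor = -6 * 1 = -6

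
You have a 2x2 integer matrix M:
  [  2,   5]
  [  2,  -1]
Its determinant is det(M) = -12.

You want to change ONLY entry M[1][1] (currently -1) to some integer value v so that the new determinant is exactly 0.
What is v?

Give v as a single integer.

det is linear in entry M[1][1]: det = old_det + (v - -1) * C_11
Cofactor C_11 = 2
Want det = 0: -12 + (v - -1) * 2 = 0
  (v - -1) = 12 / 2 = 6
  v = -1 + (6) = 5

Answer: 5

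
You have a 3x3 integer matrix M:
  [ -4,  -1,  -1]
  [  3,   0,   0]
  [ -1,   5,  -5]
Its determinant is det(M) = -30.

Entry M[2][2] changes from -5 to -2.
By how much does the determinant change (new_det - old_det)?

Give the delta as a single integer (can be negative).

Cofactor C_22 = 3
Entry delta = -2 - -5 = 3
Det delta = entry_delta * cofactor = 3 * 3 = 9

Answer: 9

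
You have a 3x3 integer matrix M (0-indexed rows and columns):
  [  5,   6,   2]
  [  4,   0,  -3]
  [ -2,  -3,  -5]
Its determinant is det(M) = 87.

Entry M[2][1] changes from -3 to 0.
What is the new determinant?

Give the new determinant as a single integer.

Answer: 156

Derivation:
det is linear in row 2: changing M[2][1] by delta changes det by delta * cofactor(2,1).
Cofactor C_21 = (-1)^(2+1) * minor(2,1) = 23
Entry delta = 0 - -3 = 3
Det delta = 3 * 23 = 69
New det = 87 + 69 = 156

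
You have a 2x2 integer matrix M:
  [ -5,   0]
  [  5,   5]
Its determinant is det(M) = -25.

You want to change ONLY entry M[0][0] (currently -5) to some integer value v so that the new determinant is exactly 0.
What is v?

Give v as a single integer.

det is linear in entry M[0][0]: det = old_det + (v - -5) * C_00
Cofactor C_00 = 5
Want det = 0: -25 + (v - -5) * 5 = 0
  (v - -5) = 25 / 5 = 5
  v = -5 + (5) = 0

Answer: 0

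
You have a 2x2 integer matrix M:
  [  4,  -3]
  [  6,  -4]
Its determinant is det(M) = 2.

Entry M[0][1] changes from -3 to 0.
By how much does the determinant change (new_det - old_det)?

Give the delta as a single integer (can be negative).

Answer: -18

Derivation:
Cofactor C_01 = -6
Entry delta = 0 - -3 = 3
Det delta = entry_delta * cofactor = 3 * -6 = -18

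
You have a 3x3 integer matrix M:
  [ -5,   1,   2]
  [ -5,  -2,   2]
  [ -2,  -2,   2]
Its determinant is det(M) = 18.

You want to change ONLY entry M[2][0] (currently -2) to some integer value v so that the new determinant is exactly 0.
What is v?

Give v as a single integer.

det is linear in entry M[2][0]: det = old_det + (v - -2) * C_20
Cofactor C_20 = 6
Want det = 0: 18 + (v - -2) * 6 = 0
  (v - -2) = -18 / 6 = -3
  v = -2 + (-3) = -5

Answer: -5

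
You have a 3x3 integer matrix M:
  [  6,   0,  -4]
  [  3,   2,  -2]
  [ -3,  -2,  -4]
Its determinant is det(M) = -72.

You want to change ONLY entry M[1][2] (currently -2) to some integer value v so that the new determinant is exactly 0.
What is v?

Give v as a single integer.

det is linear in entry M[1][2]: det = old_det + (v - -2) * C_12
Cofactor C_12 = 12
Want det = 0: -72 + (v - -2) * 12 = 0
  (v - -2) = 72 / 12 = 6
  v = -2 + (6) = 4

Answer: 4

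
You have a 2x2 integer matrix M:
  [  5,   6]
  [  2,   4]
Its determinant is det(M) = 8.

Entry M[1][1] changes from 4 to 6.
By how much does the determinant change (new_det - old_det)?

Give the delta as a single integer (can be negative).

Answer: 10

Derivation:
Cofactor C_11 = 5
Entry delta = 6 - 4 = 2
Det delta = entry_delta * cofactor = 2 * 5 = 10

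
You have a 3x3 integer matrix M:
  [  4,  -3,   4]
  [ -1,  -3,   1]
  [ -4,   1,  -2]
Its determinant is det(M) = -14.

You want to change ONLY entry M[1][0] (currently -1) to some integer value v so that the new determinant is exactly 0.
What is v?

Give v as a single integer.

det is linear in entry M[1][0]: det = old_det + (v - -1) * C_10
Cofactor C_10 = -2
Want det = 0: -14 + (v - -1) * -2 = 0
  (v - -1) = 14 / -2 = -7
  v = -1 + (-7) = -8

Answer: -8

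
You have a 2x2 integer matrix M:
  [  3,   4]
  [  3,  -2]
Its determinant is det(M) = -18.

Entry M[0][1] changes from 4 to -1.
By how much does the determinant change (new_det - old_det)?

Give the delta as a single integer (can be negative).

Answer: 15

Derivation:
Cofactor C_01 = -3
Entry delta = -1 - 4 = -5
Det delta = entry_delta * cofactor = -5 * -3 = 15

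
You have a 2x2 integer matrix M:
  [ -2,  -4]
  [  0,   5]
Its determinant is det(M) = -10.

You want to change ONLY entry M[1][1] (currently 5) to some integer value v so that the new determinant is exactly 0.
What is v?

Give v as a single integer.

Answer: 0

Derivation:
det is linear in entry M[1][1]: det = old_det + (v - 5) * C_11
Cofactor C_11 = -2
Want det = 0: -10 + (v - 5) * -2 = 0
  (v - 5) = 10 / -2 = -5
  v = 5 + (-5) = 0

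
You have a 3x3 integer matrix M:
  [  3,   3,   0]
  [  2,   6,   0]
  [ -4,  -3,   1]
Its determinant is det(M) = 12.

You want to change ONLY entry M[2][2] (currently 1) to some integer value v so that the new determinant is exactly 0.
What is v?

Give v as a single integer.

det is linear in entry M[2][2]: det = old_det + (v - 1) * C_22
Cofactor C_22 = 12
Want det = 0: 12 + (v - 1) * 12 = 0
  (v - 1) = -12 / 12 = -1
  v = 1 + (-1) = 0

Answer: 0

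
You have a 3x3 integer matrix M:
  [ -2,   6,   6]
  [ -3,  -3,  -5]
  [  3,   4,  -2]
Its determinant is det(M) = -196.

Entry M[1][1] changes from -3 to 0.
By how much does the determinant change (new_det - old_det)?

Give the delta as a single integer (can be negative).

Answer: -42

Derivation:
Cofactor C_11 = -14
Entry delta = 0 - -3 = 3
Det delta = entry_delta * cofactor = 3 * -14 = -42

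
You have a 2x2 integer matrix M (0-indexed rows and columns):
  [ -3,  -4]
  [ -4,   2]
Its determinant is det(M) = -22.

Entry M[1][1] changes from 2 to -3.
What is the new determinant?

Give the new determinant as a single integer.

Answer: -7

Derivation:
det is linear in row 1: changing M[1][1] by delta changes det by delta * cofactor(1,1).
Cofactor C_11 = (-1)^(1+1) * minor(1,1) = -3
Entry delta = -3 - 2 = -5
Det delta = -5 * -3 = 15
New det = -22 + 15 = -7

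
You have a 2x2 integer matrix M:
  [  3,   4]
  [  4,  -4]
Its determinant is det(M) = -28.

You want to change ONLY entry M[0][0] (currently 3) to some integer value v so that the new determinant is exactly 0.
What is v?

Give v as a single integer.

Answer: -4

Derivation:
det is linear in entry M[0][0]: det = old_det + (v - 3) * C_00
Cofactor C_00 = -4
Want det = 0: -28 + (v - 3) * -4 = 0
  (v - 3) = 28 / -4 = -7
  v = 3 + (-7) = -4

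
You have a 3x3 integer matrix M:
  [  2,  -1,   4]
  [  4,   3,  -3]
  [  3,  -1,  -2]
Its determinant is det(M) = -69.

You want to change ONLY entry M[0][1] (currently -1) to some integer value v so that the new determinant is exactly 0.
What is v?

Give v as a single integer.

det is linear in entry M[0][1]: det = old_det + (v - -1) * C_01
Cofactor C_01 = -1
Want det = 0: -69 + (v - -1) * -1 = 0
  (v - -1) = 69 / -1 = -69
  v = -1 + (-69) = -70

Answer: -70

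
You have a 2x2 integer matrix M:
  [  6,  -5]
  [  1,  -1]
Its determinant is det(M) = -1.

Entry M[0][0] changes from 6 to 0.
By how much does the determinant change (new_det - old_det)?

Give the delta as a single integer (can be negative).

Cofactor C_00 = -1
Entry delta = 0 - 6 = -6
Det delta = entry_delta * cofactor = -6 * -1 = 6

Answer: 6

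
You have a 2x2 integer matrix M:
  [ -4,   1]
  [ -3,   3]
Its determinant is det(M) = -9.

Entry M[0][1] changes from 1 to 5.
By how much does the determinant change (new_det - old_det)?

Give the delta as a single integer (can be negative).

Answer: 12

Derivation:
Cofactor C_01 = 3
Entry delta = 5 - 1 = 4
Det delta = entry_delta * cofactor = 4 * 3 = 12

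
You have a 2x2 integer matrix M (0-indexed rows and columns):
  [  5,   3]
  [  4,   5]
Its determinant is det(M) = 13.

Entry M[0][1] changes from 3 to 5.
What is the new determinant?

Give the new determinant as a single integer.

Answer: 5

Derivation:
det is linear in row 0: changing M[0][1] by delta changes det by delta * cofactor(0,1).
Cofactor C_01 = (-1)^(0+1) * minor(0,1) = -4
Entry delta = 5 - 3 = 2
Det delta = 2 * -4 = -8
New det = 13 + -8 = 5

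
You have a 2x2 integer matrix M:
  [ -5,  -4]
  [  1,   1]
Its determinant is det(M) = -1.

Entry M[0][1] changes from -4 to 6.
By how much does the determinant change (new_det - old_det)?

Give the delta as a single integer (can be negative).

Answer: -10

Derivation:
Cofactor C_01 = -1
Entry delta = 6 - -4 = 10
Det delta = entry_delta * cofactor = 10 * -1 = -10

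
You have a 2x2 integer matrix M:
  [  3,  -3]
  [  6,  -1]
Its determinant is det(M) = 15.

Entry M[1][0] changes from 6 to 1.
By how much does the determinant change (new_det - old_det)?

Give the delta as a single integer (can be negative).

Answer: -15

Derivation:
Cofactor C_10 = 3
Entry delta = 1 - 6 = -5
Det delta = entry_delta * cofactor = -5 * 3 = -15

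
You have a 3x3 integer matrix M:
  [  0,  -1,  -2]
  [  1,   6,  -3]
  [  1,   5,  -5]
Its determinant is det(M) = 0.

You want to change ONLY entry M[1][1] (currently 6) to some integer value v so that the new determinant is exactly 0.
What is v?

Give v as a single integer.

Answer: 6

Derivation:
det is linear in entry M[1][1]: det = old_det + (v - 6) * C_11
Cofactor C_11 = 2
Want det = 0: 0 + (v - 6) * 2 = 0
  (v - 6) = 0 / 2 = 0
  v = 6 + (0) = 6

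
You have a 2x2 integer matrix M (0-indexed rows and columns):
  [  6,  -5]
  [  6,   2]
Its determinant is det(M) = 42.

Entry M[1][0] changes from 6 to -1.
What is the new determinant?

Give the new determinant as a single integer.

Answer: 7

Derivation:
det is linear in row 1: changing M[1][0] by delta changes det by delta * cofactor(1,0).
Cofactor C_10 = (-1)^(1+0) * minor(1,0) = 5
Entry delta = -1 - 6 = -7
Det delta = -7 * 5 = -35
New det = 42 + -35 = 7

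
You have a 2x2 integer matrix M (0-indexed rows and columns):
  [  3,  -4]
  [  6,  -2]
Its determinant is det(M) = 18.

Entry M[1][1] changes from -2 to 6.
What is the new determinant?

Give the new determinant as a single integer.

det is linear in row 1: changing M[1][1] by delta changes det by delta * cofactor(1,1).
Cofactor C_11 = (-1)^(1+1) * minor(1,1) = 3
Entry delta = 6 - -2 = 8
Det delta = 8 * 3 = 24
New det = 18 + 24 = 42

Answer: 42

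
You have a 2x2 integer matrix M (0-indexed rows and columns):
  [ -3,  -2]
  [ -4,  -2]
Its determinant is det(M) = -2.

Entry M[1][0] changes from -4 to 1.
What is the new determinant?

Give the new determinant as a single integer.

det is linear in row 1: changing M[1][0] by delta changes det by delta * cofactor(1,0).
Cofactor C_10 = (-1)^(1+0) * minor(1,0) = 2
Entry delta = 1 - -4 = 5
Det delta = 5 * 2 = 10
New det = -2 + 10 = 8

Answer: 8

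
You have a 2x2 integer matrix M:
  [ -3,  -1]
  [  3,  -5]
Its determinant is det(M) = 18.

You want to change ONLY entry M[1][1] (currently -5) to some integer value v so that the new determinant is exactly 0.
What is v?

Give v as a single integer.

Answer: 1

Derivation:
det is linear in entry M[1][1]: det = old_det + (v - -5) * C_11
Cofactor C_11 = -3
Want det = 0: 18 + (v - -5) * -3 = 0
  (v - -5) = -18 / -3 = 6
  v = -5 + (6) = 1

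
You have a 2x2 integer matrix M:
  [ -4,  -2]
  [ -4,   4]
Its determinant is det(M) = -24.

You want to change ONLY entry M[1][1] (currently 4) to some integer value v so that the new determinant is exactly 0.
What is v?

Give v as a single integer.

det is linear in entry M[1][1]: det = old_det + (v - 4) * C_11
Cofactor C_11 = -4
Want det = 0: -24 + (v - 4) * -4 = 0
  (v - 4) = 24 / -4 = -6
  v = 4 + (-6) = -2

Answer: -2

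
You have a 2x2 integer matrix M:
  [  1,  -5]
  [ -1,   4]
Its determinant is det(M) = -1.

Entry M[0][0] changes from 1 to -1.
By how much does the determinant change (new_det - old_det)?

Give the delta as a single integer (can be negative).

Answer: -8

Derivation:
Cofactor C_00 = 4
Entry delta = -1 - 1 = -2
Det delta = entry_delta * cofactor = -2 * 4 = -8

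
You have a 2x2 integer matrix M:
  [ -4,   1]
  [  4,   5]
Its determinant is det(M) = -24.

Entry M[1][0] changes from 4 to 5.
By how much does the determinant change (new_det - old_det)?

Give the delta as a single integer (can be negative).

Cofactor C_10 = -1
Entry delta = 5 - 4 = 1
Det delta = entry_delta * cofactor = 1 * -1 = -1

Answer: -1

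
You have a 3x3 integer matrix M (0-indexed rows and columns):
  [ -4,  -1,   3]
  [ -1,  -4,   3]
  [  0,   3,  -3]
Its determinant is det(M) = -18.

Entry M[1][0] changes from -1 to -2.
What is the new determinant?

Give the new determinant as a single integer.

det is linear in row 1: changing M[1][0] by delta changes det by delta * cofactor(1,0).
Cofactor C_10 = (-1)^(1+0) * minor(1,0) = 6
Entry delta = -2 - -1 = -1
Det delta = -1 * 6 = -6
New det = -18 + -6 = -24

Answer: -24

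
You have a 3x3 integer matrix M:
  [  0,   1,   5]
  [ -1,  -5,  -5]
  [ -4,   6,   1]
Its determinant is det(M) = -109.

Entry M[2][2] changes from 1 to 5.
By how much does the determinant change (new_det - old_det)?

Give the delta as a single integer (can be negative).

Cofactor C_22 = 1
Entry delta = 5 - 1 = 4
Det delta = entry_delta * cofactor = 4 * 1 = 4

Answer: 4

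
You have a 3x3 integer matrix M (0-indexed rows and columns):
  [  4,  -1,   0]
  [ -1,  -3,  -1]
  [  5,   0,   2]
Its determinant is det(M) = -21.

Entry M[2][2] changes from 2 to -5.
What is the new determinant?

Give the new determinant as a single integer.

Answer: 70

Derivation:
det is linear in row 2: changing M[2][2] by delta changes det by delta * cofactor(2,2).
Cofactor C_22 = (-1)^(2+2) * minor(2,2) = -13
Entry delta = -5 - 2 = -7
Det delta = -7 * -13 = 91
New det = -21 + 91 = 70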